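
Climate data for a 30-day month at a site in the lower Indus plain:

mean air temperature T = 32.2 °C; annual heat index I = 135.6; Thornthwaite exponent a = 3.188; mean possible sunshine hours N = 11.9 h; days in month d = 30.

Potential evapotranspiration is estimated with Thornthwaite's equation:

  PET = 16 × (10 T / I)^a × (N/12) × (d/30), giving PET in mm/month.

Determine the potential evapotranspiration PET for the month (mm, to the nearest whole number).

10T/I = 10 × 32.2 / 135.6 = 2.3746
(10T/I)^a = 2.3746^3.188 = 15.7537
Uncorrected PET = 16 × 15.7537 = 252.059 mm
Correction = (N/12)(d/30) = (11.9/12)(30/30) = 0.9917
PET = 252.059 × 0.9917 = 249.967 mm/month

250 mm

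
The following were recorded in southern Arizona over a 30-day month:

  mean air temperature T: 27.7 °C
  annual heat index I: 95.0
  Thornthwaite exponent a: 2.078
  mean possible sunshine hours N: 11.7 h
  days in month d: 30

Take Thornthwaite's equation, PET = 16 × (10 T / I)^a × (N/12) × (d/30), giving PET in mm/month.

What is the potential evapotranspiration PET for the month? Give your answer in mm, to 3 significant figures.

144 mm

10T/I = 10 × 27.7 / 95.0 = 2.9158
(10T/I)^a = 2.9158^2.078 = 9.2420
Uncorrected PET = 16 × 9.2420 = 147.872 mm
Correction = (N/12)(d/30) = (11.7/12)(30/30) = 0.9750
PET = 147.872 × 0.9750 = 144.175 mm/month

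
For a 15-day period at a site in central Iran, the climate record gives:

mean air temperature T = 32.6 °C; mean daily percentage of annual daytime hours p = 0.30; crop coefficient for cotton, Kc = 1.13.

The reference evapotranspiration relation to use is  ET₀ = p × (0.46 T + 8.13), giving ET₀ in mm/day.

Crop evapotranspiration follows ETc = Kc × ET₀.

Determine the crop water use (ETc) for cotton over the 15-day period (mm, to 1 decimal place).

117.6 mm

ET₀ = 0.30 × (0.46 × 32.6 + 8.13) = 0.30 × 23.126 = 6.9378 mm/d
ETc = Kc × ET₀ = 1.13 × 6.9378 = 7.8397 mm/d
Over 15 days: 7.8397 × 15 = 117.596 mm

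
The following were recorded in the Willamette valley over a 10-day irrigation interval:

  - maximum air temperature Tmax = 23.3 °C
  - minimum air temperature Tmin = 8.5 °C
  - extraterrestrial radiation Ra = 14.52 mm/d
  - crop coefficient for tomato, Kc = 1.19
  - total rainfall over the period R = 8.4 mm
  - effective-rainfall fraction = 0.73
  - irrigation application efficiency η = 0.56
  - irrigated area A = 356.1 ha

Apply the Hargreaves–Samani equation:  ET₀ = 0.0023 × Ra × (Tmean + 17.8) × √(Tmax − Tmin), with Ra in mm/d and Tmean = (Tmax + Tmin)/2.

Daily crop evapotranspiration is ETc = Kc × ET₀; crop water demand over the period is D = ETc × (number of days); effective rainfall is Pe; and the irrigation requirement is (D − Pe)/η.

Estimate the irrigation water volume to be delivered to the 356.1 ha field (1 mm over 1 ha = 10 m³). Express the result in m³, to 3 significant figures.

Tmean = (23.3 + 8.5)/2 = 15.90 °C
ET₀ = 0.0023 × 14.52 × (15.90 + 17.8) × √14.8 = 0.0023 × 14.52 × 33.70 × 3.8471 = 4.3297 mm/d
ETc = Kc × ET₀ = 1.19 × 4.3297 = 5.1523 mm/d
Crop demand D = ETc × 10 d = 5.1523 × 10 = 51.523 mm
Pe = 0.73 × 8.4 = 6.132 mm
D − Pe = 51.523 − 6.132 = 45.391 mm
Gross irrigation = 45.391 / 0.56 = 81.055 mm
Volume = 81.055 mm × 356.1 ha × 10 = 288636.9 m³

289000 m³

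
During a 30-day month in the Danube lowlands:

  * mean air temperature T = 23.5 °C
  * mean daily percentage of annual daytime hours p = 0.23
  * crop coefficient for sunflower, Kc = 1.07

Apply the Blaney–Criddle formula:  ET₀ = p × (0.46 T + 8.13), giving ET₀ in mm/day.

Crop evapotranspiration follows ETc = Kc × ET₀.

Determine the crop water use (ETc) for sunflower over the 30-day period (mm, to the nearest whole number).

ET₀ = 0.23 × (0.46 × 23.5 + 8.13) = 0.23 × 18.940 = 4.3562 mm/d
ETc = Kc × ET₀ = 1.07 × 4.3562 = 4.6611 mm/d
Over 30 days: 4.6611 × 30 = 139.833 mm

140 mm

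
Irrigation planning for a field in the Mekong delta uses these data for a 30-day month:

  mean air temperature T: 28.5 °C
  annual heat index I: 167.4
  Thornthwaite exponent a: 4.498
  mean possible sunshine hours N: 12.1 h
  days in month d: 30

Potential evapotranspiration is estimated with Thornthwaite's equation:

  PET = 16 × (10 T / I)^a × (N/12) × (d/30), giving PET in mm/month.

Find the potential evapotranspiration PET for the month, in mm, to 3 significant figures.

177 mm

10T/I = 10 × 28.5 / 167.4 = 1.7025
(10T/I)^a = 1.7025^4.498 = 10.9504
Uncorrected PET = 16 × 10.9504 = 175.206 mm
Correction = (N/12)(d/30) = (12.1/12)(30/30) = 1.0083
PET = 175.206 × 1.0083 = 176.660 mm/month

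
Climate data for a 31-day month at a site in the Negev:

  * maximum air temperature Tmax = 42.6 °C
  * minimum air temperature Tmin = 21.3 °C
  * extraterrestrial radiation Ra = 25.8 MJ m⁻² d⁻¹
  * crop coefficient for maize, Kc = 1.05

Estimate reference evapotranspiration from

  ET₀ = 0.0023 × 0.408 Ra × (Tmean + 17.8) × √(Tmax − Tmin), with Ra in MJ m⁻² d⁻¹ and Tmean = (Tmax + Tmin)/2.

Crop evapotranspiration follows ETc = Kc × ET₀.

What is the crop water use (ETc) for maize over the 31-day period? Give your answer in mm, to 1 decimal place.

180.9 mm

Tmean = (42.6 + 21.3)/2 = 31.95 °C
0.408 Ra = 0.408 × 25.8 = 10.5264 mm/d equivalent
ET₀ = 0.0023 × 10.5264 × (31.95 + 17.8) × √21.3 = 0.0023 × 10.5264 × 49.75 × 4.6152 = 5.5589 mm/d
ETc = Kc × ET₀ = 1.05 × 5.5589 = 5.8368 mm/d
Over 31 days: 5.8368 × 31 = 180.941 mm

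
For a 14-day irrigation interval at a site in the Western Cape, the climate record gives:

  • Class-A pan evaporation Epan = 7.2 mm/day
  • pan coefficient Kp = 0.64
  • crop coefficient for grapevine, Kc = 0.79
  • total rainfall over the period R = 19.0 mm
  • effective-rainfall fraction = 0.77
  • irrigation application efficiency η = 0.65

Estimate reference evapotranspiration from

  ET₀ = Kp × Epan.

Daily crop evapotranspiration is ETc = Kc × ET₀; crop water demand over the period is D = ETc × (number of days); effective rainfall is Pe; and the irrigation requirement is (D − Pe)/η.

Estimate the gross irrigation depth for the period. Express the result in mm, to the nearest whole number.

ET₀ = 0.64 × 7.2 = 4.6080 mm/d
ETc = Kc × ET₀ = 0.79 × 4.6080 = 3.6403 mm/d
Crop demand D = ETc × 14 d = 3.6403 × 14 = 50.964 mm
Pe = 0.77 × 19.0 = 14.630 mm
D − Pe = 50.964 − 14.630 = 36.334 mm
Gross irrigation = 36.334 / 0.65 = 55.898 mm

56 mm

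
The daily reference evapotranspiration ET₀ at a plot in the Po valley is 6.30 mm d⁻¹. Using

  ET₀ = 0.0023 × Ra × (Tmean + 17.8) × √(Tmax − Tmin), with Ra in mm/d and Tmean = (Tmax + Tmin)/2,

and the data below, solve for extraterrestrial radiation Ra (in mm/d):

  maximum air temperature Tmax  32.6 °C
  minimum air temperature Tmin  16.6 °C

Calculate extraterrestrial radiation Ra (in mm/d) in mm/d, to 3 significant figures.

16.2 mm/d

Tmean = 24.60 °C; √ΔT = 4.0000
Ra = ET₀ / [0.0023 × (Tmean+17.8) × √ΔT] = 6.30 / (0.0023 × 42.40 × 4.0000) = 16.151 mm/d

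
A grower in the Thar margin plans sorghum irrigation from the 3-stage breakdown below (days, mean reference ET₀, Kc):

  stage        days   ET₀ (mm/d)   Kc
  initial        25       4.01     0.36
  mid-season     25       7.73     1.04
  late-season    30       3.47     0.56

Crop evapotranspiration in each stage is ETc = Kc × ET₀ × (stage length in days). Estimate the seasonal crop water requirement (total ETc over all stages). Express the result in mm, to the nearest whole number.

295 mm

initial: 0.36 × 4.01 × 25 = 36.09 mm
mid-season: 1.04 × 7.73 × 25 = 200.98 mm
late-season: 0.56 × 3.47 × 30 = 58.30 mm
Seasonal total = 295.37 mm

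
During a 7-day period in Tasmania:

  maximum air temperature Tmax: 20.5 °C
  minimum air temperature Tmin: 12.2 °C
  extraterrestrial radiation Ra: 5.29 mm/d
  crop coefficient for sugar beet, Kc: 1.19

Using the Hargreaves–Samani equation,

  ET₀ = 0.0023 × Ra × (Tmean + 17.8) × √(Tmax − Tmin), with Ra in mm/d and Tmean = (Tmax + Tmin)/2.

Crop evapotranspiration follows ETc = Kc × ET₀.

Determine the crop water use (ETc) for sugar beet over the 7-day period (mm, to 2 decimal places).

Tmean = (20.5 + 12.2)/2 = 16.35 °C
ET₀ = 0.0023 × 5.29 × (16.35 + 17.8) × √8.3 = 0.0023 × 5.29 × 34.15 × 2.8810 = 1.1971 mm/d
ETc = Kc × ET₀ = 1.19 × 1.1971 = 1.4245 mm/d
Over 7 days: 1.4245 × 7 = 9.972 mm

9.97 mm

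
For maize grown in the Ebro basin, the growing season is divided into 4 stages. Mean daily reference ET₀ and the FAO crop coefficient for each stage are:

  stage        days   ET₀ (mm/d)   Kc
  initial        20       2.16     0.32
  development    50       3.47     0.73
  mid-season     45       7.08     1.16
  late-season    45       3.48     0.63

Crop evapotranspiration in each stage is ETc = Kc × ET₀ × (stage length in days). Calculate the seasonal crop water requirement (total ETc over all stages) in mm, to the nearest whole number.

609 mm

initial: 0.32 × 2.16 × 20 = 13.82 mm
development: 0.73 × 3.47 × 50 = 126.66 mm
mid-season: 1.16 × 7.08 × 45 = 369.58 mm
late-season: 0.63 × 3.48 × 45 = 98.66 mm
Seasonal total = 608.72 mm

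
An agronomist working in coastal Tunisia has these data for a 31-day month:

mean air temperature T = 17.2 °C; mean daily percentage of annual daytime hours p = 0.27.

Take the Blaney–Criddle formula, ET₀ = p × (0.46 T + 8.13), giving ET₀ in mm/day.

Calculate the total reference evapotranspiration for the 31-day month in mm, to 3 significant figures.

134 mm

ET₀ = 0.27 × (0.46 × 17.2 + 8.13) = 0.27 × 16.042 = 4.3313 mm/d
Monthly total = 4.3313 × 31 = 134.270 mm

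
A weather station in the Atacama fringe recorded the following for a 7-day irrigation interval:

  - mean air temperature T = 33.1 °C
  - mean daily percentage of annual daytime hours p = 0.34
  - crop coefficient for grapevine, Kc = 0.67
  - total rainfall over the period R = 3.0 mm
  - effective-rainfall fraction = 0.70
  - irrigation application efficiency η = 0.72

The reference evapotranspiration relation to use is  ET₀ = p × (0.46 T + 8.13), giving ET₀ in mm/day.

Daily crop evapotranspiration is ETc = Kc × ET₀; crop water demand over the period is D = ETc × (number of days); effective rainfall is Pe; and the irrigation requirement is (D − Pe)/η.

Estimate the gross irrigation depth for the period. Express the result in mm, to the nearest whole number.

ET₀ = 0.34 × (0.46 × 33.1 + 8.13) = 0.34 × 23.356 = 7.9410 mm/d
ETc = Kc × ET₀ = 0.67 × 7.9410 = 5.3205 mm/d
Crop demand D = ETc × 7 d = 5.3205 × 7 = 37.244 mm
Pe = 0.70 × 3.0 = 2.100 mm
D − Pe = 37.244 − 2.100 = 35.144 mm
Gross irrigation = 35.144 / 0.72 = 48.811 mm

49 mm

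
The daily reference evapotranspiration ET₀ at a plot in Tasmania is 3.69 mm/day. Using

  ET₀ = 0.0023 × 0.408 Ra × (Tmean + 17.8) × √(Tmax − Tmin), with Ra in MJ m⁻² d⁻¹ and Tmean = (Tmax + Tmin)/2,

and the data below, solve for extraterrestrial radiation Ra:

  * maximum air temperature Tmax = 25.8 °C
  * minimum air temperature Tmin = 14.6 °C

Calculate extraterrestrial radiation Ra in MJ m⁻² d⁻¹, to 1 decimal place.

30.9 MJ m⁻² d⁻¹

Tmean = (25.8+14.6)/2 = 20.20 °C; ΔT = 11.2
Ra = ET₀ / [0.0023 × 0.408 × (Tmean+17.8) × √ΔT]
   = 3.69 / (0.0023 × 0.408 × 38.00 × 3.3466) = 30.921 MJ m⁻² d⁻¹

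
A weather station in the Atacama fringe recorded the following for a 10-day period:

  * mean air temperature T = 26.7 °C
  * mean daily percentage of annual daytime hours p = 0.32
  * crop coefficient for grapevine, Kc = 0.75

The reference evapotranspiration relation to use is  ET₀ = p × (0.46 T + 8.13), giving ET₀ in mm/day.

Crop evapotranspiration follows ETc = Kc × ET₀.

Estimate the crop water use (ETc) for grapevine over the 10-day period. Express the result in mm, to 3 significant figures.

ET₀ = 0.32 × (0.46 × 26.7 + 8.13) = 0.32 × 20.412 = 6.5318 mm/d
ETc = Kc × ET₀ = 0.75 × 6.5318 = 4.8989 mm/d
Over 10 days: 4.8989 × 10 = 48.989 mm

49.0 mm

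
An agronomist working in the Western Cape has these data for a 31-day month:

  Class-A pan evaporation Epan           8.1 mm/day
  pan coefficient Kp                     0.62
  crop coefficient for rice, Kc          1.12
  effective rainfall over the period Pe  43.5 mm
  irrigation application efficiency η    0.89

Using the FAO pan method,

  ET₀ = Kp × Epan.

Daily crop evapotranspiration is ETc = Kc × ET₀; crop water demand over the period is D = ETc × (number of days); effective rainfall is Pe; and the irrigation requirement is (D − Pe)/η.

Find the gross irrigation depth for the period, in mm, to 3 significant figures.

ET₀ = 0.62 × 8.1 = 5.0220 mm/d
ETc = Kc × ET₀ = 1.12 × 5.0220 = 5.6246 mm/d
Crop demand D = ETc × 31 d = 5.6246 × 31 = 174.363 mm
D − Pe = 174.363 − 43.5 = 130.863 mm
Gross irrigation = 130.863 / 0.89 = 147.037 mm

147 mm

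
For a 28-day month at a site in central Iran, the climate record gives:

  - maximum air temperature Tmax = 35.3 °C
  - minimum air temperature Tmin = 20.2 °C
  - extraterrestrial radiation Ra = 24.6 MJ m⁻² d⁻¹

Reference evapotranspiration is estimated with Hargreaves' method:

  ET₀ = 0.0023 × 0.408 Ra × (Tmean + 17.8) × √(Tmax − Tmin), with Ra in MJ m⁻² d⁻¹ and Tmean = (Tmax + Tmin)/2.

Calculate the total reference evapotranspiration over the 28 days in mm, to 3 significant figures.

114 mm

Tmean = (35.3 + 20.2)/2 = 27.75 °C
0.408 Ra = 0.408 × 24.6 = 10.0368 mm/d equivalent
ET₀ = 0.0023 × 10.0368 × (27.75 + 17.8) × √15.1 = 0.0023 × 10.0368 × 45.55 × 3.8859 = 4.0860 mm/d
Over 28 days: 4.0860 × 28 = 114.408 mm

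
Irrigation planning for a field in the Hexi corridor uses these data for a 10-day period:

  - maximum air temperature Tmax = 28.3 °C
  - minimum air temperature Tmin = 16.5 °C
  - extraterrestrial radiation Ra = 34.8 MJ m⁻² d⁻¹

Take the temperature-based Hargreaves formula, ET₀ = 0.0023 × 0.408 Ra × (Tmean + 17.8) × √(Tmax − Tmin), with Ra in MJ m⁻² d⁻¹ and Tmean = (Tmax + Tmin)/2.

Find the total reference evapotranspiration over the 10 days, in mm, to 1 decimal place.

Tmean = (28.3 + 16.5)/2 = 22.40 °C
0.408 Ra = 0.408 × 34.8 = 14.1984 mm/d equivalent
ET₀ = 0.0023 × 14.1984 × (22.40 + 17.8) × √11.8 = 0.0023 × 14.1984 × 40.20 × 3.4351 = 4.5095 mm/d
Over 10 days: 4.5095 × 10 = 45.095 mm

45.1 mm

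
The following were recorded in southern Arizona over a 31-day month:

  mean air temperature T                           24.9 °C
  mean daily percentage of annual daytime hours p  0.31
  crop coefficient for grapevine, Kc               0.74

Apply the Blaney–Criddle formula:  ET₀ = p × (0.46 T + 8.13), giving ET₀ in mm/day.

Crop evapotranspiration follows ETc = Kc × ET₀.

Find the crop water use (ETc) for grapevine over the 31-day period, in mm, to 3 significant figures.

139 mm

ET₀ = 0.31 × (0.46 × 24.9 + 8.13) = 0.31 × 19.584 = 6.0710 mm/d
ETc = Kc × ET₀ = 0.74 × 6.0710 = 4.4925 mm/d
Over 31 days: 4.4925 × 31 = 139.268 mm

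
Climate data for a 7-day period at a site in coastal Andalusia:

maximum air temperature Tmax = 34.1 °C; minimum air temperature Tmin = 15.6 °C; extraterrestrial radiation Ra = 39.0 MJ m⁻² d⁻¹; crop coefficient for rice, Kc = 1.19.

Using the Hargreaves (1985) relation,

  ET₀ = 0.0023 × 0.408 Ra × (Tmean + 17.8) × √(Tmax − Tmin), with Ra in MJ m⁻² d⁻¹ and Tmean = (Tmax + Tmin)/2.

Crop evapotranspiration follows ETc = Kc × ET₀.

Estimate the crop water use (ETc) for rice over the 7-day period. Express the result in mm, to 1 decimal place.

Tmean = (34.1 + 15.6)/2 = 24.85 °C
0.408 Ra = 0.408 × 39.0 = 15.9120 mm/d equivalent
ET₀ = 0.0023 × 15.9120 × (24.85 + 17.8) × √18.5 = 0.0023 × 15.9120 × 42.65 × 4.3012 = 6.7137 mm/d
ETc = Kc × ET₀ = 1.19 × 6.7137 = 7.9893 mm/d
Over 7 days: 7.9893 × 7 = 55.925 mm

55.9 mm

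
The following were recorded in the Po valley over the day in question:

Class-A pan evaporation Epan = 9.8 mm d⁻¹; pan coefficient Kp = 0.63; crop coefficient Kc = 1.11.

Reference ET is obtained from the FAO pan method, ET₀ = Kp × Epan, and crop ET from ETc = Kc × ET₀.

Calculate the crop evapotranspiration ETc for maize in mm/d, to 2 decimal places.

ET₀ = 0.63 × 9.8 = 6.1740 mm/d
ETc = Kc × ET₀ = 1.11 × 6.1740 = 6.8531 mm/d

6.85 mm/d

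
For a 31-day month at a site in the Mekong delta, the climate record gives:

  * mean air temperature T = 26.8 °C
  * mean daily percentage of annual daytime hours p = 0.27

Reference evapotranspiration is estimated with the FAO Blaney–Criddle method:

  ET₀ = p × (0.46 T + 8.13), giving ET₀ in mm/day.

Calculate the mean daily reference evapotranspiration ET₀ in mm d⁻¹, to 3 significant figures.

ET₀ = 0.27 × (0.46 × 26.8 + 8.13) = 0.27 × 20.458 = 5.5237 mm/d

5.52 mm d⁻¹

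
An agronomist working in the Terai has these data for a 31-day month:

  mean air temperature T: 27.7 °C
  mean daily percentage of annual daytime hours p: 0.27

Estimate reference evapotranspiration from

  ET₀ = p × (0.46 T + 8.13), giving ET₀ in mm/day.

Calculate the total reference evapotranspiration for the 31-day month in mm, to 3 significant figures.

175 mm

ET₀ = 0.27 × (0.46 × 27.7 + 8.13) = 0.27 × 20.872 = 5.6354 mm/d
Monthly total = 5.6354 × 31 = 174.697 mm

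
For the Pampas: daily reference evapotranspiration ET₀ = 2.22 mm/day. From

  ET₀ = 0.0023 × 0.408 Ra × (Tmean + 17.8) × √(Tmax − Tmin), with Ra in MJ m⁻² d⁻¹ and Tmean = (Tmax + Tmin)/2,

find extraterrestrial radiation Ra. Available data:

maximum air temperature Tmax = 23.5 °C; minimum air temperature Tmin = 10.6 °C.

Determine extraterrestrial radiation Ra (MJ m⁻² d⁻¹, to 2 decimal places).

Tmean = (23.5+10.6)/2 = 17.05 °C; ΔT = 12.9
Ra = ET₀ / [0.0023 × 0.408 × (Tmean+17.8) × √ΔT]
   = 2.22 / (0.0023 × 0.408 × 34.85 × 3.5917) = 18.900 MJ m⁻² d⁻¹

18.90 MJ m⁻² d⁻¹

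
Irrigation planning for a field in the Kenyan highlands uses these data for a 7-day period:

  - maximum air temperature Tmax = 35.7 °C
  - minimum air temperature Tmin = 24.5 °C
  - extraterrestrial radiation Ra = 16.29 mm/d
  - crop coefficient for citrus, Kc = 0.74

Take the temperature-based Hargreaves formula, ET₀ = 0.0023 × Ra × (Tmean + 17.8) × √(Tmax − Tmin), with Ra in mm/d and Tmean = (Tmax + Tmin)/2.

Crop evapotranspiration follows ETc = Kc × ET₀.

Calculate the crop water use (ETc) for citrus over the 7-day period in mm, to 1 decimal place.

Tmean = (35.7 + 24.5)/2 = 30.10 °C
ET₀ = 0.0023 × 16.29 × (30.10 + 17.8) × √11.2 = 0.0023 × 16.29 × 47.90 × 3.3466 = 6.0060 mm/d
ETc = Kc × ET₀ = 0.74 × 6.0060 = 4.4444 mm/d
Over 7 days: 4.4444 × 7 = 31.111 mm

31.1 mm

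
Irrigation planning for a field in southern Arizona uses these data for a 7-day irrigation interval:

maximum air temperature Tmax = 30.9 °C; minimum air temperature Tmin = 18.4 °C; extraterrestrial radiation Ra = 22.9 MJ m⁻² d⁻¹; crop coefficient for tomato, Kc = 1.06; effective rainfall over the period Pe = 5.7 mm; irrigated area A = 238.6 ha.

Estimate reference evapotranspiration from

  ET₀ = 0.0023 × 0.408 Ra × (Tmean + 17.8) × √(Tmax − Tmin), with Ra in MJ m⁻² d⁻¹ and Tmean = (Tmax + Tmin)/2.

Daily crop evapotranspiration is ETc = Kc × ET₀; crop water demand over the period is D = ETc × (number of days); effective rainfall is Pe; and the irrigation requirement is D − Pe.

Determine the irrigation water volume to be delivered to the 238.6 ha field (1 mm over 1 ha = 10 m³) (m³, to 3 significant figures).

43500 m³

Tmean = (30.9 + 18.4)/2 = 24.65 °C
0.408 Ra = 0.408 × 22.9 = 9.3432 mm/d equivalent
ET₀ = 0.0023 × 9.3432 × (24.65 + 17.8) × √12.5 = 0.0023 × 9.3432 × 42.45 × 3.5355 = 3.2252 mm/d
ETc = Kc × ET₀ = 1.06 × 3.2252 = 3.4187 mm/d
Crop demand D = ETc × 7 d = 3.4187 × 7 = 23.931 mm
D − Pe = 23.931 − 5.7 = 18.231 mm
Volume = 18.231 mm × 238.6 ha × 10 = 43499.2 m³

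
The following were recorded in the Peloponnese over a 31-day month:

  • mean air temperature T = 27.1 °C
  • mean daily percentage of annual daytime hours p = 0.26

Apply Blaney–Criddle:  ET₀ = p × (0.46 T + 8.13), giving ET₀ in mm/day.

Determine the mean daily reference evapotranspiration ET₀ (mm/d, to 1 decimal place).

ET₀ = 0.26 × (0.46 × 27.1 + 8.13) = 0.26 × 20.596 = 5.3550 mm/d

5.4 mm/d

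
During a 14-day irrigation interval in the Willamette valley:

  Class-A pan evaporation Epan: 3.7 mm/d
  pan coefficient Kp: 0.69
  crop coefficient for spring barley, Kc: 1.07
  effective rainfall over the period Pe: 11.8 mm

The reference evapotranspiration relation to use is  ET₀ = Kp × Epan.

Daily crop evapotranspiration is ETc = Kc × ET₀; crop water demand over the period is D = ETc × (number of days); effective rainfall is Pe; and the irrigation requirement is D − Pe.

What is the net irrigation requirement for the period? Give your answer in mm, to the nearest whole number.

ET₀ = 0.69 × 3.7 = 2.5530 mm/d
ETc = Kc × ET₀ = 1.07 × 2.5530 = 2.7317 mm/d
Crop demand D = ETc × 14 d = 2.7317 × 14 = 38.244 mm
D − Pe = 38.244 − 11.8 = 26.444 mm

26 mm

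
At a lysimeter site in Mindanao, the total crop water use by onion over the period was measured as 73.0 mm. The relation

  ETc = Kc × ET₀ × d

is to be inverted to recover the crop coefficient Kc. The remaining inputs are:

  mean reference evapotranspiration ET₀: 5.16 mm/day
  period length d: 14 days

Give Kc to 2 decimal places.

ETc = Kc × ET₀ × d  ⇒  Kc = ETc / (ET₀ × d)
Kc = 73.0 / (5.16 × 14) = 73.0 / 72.24 = 1.0105

1.01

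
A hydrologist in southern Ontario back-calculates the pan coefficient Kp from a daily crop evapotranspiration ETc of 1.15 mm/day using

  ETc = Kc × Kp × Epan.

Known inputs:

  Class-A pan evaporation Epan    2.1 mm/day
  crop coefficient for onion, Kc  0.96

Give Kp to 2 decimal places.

ETc = Kc × Kp × Epan  ⇒  Kp = ETc / (Kc × Epan)
Kp = 1.15 / (0.96 × 2.1) = 1.15 / 2.016 = 0.5704

0.57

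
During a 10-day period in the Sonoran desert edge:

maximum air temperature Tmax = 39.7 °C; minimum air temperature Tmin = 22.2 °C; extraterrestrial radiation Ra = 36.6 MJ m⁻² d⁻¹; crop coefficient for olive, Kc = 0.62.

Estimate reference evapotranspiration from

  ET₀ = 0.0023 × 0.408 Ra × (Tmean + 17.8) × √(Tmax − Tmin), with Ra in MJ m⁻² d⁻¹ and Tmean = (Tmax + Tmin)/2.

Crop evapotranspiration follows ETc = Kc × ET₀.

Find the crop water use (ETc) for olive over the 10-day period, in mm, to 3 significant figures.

Tmean = (39.7 + 22.2)/2 = 30.95 °C
0.408 Ra = 0.408 × 36.6 = 14.9328 mm/d equivalent
ET₀ = 0.0023 × 14.9328 × (30.95 + 17.8) × √17.5 = 0.0023 × 14.9328 × 48.75 × 4.1833 = 7.0043 mm/d
ETc = Kc × ET₀ = 0.62 × 7.0043 = 4.3427 mm/d
Over 10 days: 4.3427 × 10 = 43.427 mm

43.4 mm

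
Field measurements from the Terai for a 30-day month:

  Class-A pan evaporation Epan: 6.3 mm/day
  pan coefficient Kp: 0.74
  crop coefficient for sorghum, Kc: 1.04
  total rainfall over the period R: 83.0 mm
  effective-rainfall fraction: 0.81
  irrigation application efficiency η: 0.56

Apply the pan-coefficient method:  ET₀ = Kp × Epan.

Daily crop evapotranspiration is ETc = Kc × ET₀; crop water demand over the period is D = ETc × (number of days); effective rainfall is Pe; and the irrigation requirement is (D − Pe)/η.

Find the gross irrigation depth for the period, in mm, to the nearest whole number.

140 mm

ET₀ = 0.74 × 6.3 = 4.6620 mm/d
ETc = Kc × ET₀ = 1.04 × 4.6620 = 4.8485 mm/d
Crop demand D = ETc × 30 d = 4.8485 × 30 = 145.455 mm
Pe = 0.81 × 83.0 = 67.230 mm
D − Pe = 145.455 − 67.230 = 78.225 mm
Gross irrigation = 78.225 / 0.56 = 139.688 mm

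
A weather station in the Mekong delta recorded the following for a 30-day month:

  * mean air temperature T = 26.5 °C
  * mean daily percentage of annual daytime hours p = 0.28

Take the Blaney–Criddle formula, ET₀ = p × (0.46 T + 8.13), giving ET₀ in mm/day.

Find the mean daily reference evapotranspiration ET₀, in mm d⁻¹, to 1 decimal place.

5.7 mm d⁻¹

ET₀ = 0.28 × (0.46 × 26.5 + 8.13) = 0.28 × 20.320 = 5.6896 mm/d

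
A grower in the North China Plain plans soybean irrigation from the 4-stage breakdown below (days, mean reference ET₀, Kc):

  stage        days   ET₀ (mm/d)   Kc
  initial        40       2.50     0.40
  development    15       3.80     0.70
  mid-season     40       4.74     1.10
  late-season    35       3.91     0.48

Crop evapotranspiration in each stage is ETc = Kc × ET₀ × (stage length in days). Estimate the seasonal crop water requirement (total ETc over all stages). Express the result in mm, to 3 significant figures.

initial: 0.40 × 2.50 × 40 = 40.00 mm
development: 0.70 × 3.80 × 15 = 39.90 mm
mid-season: 1.10 × 4.74 × 40 = 208.56 mm
late-season: 0.48 × 3.91 × 35 = 65.69 mm
Seasonal total = 354.15 mm

354 mm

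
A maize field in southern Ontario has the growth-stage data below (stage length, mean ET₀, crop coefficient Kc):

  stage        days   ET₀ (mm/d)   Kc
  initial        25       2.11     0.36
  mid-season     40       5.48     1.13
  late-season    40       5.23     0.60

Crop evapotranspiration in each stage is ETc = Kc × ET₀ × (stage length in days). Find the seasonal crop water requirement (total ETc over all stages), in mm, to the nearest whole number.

initial: 0.36 × 2.11 × 25 = 18.99 mm
mid-season: 1.13 × 5.48 × 40 = 247.70 mm
late-season: 0.60 × 5.23 × 40 = 125.52 mm
Seasonal total = 392.21 mm

392 mm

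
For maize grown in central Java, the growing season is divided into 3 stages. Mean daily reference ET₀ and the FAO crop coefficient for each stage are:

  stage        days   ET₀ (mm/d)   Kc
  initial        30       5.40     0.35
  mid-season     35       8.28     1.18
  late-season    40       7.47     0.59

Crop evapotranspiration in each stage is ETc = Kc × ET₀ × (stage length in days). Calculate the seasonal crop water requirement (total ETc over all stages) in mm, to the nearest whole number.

initial: 0.35 × 5.40 × 30 = 56.70 mm
mid-season: 1.18 × 8.28 × 35 = 341.96 mm
late-season: 0.59 × 7.47 × 40 = 176.29 mm
Seasonal total = 574.95 mm

575 mm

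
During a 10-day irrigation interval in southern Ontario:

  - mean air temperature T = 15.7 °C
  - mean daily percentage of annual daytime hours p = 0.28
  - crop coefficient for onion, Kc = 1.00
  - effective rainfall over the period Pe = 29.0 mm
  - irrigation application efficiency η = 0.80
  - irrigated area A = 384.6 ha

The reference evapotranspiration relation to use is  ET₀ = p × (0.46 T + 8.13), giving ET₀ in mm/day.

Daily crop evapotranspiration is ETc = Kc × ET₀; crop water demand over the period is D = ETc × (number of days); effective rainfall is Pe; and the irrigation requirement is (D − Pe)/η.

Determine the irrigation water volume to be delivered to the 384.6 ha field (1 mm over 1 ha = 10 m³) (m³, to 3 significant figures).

ET₀ = 0.28 × (0.46 × 15.7 + 8.13) = 0.28 × 15.352 = 4.2986 mm/d
ETc = Kc × ET₀ = 1.00 × 4.2986 = 4.2986 mm/d
Crop demand D = ETc × 10 d = 4.2986 × 10 = 42.986 mm
D − Pe = 42.986 − 29.0 = 13.986 mm
Gross irrigation = 13.986 / 0.80 = 17.483 mm
Volume = 17.483 mm × 384.6 ha × 10 = 67239.6 m³

67200 m³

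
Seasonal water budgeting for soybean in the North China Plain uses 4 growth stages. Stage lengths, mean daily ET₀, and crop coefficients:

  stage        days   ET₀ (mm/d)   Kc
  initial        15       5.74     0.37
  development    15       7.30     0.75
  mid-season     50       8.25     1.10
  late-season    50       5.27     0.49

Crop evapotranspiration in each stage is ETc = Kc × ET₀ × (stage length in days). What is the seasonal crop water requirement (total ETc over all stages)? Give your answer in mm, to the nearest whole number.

697 mm

initial: 0.37 × 5.74 × 15 = 31.86 mm
development: 0.75 × 7.30 × 15 = 82.13 mm
mid-season: 1.10 × 8.25 × 50 = 453.75 mm
late-season: 0.49 × 5.27 × 50 = 129.12 mm
Seasonal total = 696.86 mm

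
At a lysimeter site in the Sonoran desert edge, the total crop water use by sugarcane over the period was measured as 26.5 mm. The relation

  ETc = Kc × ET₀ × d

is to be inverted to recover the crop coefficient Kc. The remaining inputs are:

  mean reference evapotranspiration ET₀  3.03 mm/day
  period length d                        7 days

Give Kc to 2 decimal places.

1.25

ETc = Kc × ET₀ × d  ⇒  Kc = ETc / (ET₀ × d)
Kc = 26.5 / (3.03 × 7) = 26.5 / 21.21 = 1.2494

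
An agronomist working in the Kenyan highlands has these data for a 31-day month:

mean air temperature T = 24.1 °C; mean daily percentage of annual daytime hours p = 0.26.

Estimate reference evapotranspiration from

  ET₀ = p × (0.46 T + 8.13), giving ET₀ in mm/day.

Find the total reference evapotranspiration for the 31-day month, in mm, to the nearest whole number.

ET₀ = 0.26 × (0.46 × 24.1 + 8.13) = 0.26 × 19.216 = 4.9962 mm/d
Monthly total = 4.9962 × 31 = 154.882 mm

155 mm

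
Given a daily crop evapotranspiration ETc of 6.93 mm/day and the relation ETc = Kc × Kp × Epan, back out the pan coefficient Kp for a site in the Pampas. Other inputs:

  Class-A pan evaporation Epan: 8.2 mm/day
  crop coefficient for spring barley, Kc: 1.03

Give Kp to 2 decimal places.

ETc = Kc × Kp × Epan  ⇒  Kp = ETc / (Kc × Epan)
Kp = 6.93 / (1.03 × 8.2) = 6.93 / 8.446 = 0.8205

0.82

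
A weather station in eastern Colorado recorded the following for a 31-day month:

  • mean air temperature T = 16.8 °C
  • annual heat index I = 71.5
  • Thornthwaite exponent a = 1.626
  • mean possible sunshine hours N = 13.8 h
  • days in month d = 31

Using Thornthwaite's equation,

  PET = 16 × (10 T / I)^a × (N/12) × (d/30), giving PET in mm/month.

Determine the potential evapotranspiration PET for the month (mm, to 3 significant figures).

10T/I = 10 × 16.8 / 71.5 = 2.3497
(10T/I)^a = 2.3497^1.626 = 4.0111
Uncorrected PET = 16 × 4.0111 = 64.178 mm
Correction = (N/12)(d/30) = (13.8/12)(31/30) = 1.1883
PET = 64.178 × 1.1883 = 76.263 mm/month

76.3 mm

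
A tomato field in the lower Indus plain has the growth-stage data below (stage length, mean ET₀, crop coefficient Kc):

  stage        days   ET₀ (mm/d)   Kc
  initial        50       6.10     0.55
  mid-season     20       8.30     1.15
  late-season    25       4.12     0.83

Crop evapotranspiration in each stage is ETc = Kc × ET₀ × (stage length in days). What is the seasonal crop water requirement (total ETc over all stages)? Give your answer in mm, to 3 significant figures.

initial: 0.55 × 6.10 × 50 = 167.75 mm
mid-season: 1.15 × 8.30 × 20 = 190.90 mm
late-season: 0.83 × 4.12 × 25 = 85.49 mm
Seasonal total = 444.14 mm

444 mm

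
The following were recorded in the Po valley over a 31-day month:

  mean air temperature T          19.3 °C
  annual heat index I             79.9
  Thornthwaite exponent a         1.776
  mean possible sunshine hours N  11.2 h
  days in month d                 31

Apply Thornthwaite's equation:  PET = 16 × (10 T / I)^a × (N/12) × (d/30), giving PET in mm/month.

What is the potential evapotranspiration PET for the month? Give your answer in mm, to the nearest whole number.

10T/I = 10 × 19.3 / 79.9 = 2.4155
(10T/I)^a = 2.4155^1.776 = 4.7887
Uncorrected PET = 16 × 4.7887 = 76.619 mm
Correction = (N/12)(d/30) = (11.2/12)(31/30) = 0.9644
PET = 76.619 × 0.9644 = 73.891 mm/month

74 mm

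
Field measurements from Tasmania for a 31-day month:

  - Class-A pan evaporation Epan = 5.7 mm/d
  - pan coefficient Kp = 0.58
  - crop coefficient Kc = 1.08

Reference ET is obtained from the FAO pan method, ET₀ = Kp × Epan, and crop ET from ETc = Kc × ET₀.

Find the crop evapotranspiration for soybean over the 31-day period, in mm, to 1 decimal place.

110.7 mm

ET₀ = 0.58 × 5.7 = 3.3060 mm/d
ETc = Kc × ET₀ = 1.08 × 3.3060 = 3.5705 mm/d
Over 31 days: 3.5705 × 31 = 110.686 mm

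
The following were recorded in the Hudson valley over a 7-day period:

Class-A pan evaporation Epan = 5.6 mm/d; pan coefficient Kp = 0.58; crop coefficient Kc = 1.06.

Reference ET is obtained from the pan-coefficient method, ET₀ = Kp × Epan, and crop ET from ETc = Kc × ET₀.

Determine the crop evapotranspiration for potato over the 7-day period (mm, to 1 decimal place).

ET₀ = 0.58 × 5.6 = 3.2480 mm/d
ETc = Kc × ET₀ = 1.06 × 3.2480 = 3.4429 mm/d
Over 7 days: 3.4429 × 7 = 24.100 mm

24.1 mm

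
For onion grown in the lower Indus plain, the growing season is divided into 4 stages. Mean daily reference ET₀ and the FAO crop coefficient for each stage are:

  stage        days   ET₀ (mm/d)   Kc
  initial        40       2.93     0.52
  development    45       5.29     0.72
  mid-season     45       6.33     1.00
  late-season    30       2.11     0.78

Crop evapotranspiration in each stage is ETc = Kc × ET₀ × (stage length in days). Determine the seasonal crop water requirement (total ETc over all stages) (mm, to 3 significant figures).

567 mm

initial: 0.52 × 2.93 × 40 = 60.94 mm
development: 0.72 × 5.29 × 45 = 171.40 mm
mid-season: 1.00 × 6.33 × 45 = 284.85 mm
late-season: 0.78 × 2.11 × 30 = 49.37 mm
Seasonal total = 566.56 mm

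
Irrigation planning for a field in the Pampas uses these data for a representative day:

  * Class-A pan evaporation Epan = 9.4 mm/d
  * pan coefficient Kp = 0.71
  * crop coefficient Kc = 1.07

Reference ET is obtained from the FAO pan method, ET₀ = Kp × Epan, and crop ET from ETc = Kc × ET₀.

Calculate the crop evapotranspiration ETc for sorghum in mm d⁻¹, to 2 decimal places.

7.14 mm d⁻¹

ET₀ = 0.71 × 9.4 = 6.6740 mm/d
ETc = Kc × ET₀ = 1.07 × 6.6740 = 7.1412 mm/d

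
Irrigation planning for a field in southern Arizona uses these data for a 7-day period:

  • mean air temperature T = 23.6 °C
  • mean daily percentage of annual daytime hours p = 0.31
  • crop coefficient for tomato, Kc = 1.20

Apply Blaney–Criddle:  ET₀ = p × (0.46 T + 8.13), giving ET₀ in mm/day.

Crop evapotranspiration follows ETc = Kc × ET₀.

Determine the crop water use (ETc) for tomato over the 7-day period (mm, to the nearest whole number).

49 mm

ET₀ = 0.31 × (0.46 × 23.6 + 8.13) = 0.31 × 18.986 = 5.8857 mm/d
ETc = Kc × ET₀ = 1.20 × 5.8857 = 7.0628 mm/d
Over 7 days: 7.0628 × 7 = 49.440 mm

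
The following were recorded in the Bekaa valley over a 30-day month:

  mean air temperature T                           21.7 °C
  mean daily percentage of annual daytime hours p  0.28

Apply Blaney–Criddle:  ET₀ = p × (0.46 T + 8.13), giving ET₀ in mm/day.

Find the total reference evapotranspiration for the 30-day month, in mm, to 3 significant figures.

ET₀ = 0.28 × (0.46 × 21.7 + 8.13) = 0.28 × 18.112 = 5.0714 mm/d
Monthly total = 5.0714 × 30 = 152.142 mm

152 mm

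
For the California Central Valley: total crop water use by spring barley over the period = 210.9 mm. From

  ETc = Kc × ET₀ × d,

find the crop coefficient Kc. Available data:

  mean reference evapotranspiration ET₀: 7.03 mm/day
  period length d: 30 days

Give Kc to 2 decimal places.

1.00

ETc = Kc × ET₀ × d  ⇒  Kc = ETc / (ET₀ × d)
Kc = 210.9 / (7.03 × 30) = 210.9 / 210.90 = 1.0000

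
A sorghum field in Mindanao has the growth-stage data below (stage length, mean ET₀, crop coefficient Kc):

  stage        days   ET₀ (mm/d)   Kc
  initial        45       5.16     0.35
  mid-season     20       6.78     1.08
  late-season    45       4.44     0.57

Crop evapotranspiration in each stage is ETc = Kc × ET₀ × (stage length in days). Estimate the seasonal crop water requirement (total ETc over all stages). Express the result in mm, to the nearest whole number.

initial: 0.35 × 5.16 × 45 = 81.27 mm
mid-season: 1.08 × 6.78 × 20 = 146.45 mm
late-season: 0.57 × 4.44 × 45 = 113.89 mm
Seasonal total = 341.61 mm

342 mm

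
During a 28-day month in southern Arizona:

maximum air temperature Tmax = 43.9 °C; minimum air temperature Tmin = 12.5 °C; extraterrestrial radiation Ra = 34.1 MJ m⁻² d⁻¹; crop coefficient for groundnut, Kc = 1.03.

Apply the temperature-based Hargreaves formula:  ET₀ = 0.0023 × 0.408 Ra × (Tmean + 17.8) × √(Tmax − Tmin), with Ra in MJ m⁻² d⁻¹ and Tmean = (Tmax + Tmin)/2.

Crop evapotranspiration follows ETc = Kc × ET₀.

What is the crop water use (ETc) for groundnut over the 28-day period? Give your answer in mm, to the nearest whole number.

238 mm

Tmean = (43.9 + 12.5)/2 = 28.20 °C
0.408 Ra = 0.408 × 34.1 = 13.9128 mm/d equivalent
ET₀ = 0.0023 × 13.9128 × (28.20 + 17.8) × √31.4 = 0.0023 × 13.9128 × 46.00 × 5.6036 = 8.2484 mm/d
ETc = Kc × ET₀ = 1.03 × 8.2484 = 8.4959 mm/d
Over 28 days: 8.4959 × 28 = 237.885 mm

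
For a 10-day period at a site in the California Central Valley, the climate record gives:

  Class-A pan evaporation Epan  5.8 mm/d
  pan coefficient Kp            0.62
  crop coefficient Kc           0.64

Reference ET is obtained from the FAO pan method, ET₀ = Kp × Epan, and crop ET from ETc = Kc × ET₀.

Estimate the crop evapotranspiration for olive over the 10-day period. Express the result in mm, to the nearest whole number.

23 mm

ET₀ = 0.62 × 5.8 = 3.5960 mm/d
ETc = Kc × ET₀ = 0.64 × 3.5960 = 2.3014 mm/d
Over 10 days: 2.3014 × 10 = 23.014 mm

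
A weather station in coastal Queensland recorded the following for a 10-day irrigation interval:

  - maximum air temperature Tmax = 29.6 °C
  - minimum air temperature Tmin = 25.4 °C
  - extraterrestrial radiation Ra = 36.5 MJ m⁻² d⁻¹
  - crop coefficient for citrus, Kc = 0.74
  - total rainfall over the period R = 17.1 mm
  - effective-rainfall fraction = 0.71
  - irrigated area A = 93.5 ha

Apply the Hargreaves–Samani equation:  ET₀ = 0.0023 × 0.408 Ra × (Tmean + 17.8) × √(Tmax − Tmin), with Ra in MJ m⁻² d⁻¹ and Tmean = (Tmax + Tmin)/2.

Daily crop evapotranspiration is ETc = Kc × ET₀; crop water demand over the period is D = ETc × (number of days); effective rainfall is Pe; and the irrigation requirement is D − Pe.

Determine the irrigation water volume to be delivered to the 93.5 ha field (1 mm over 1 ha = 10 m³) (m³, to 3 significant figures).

10600 m³

Tmean = (29.6 + 25.4)/2 = 27.50 °C
0.408 Ra = 0.408 × 36.5 = 14.8920 mm/d equivalent
ET₀ = 0.0023 × 14.8920 × (27.50 + 17.8) × √4.2 = 0.0023 × 14.8920 × 45.30 × 2.0494 = 3.1798 mm/d
ETc = Kc × ET₀ = 0.74 × 3.1798 = 2.3531 mm/d
Crop demand D = ETc × 10 d = 2.3531 × 10 = 23.531 mm
Pe = 0.71 × 17.1 = 12.141 mm
D − Pe = 23.531 − 12.141 = 11.390 mm
Volume = 11.390 mm × 93.5 ha × 10 = 10649.7 m³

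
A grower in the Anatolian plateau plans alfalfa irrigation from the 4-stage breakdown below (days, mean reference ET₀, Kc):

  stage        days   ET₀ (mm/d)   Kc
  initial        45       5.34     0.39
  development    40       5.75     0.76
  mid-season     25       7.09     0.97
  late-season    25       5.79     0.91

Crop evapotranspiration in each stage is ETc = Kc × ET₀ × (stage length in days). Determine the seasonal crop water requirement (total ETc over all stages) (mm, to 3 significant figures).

572 mm

initial: 0.39 × 5.34 × 45 = 93.72 mm
development: 0.76 × 5.75 × 40 = 174.80 mm
mid-season: 0.97 × 7.09 × 25 = 171.93 mm
late-season: 0.91 × 5.79 × 25 = 131.72 mm
Seasonal total = 572.17 mm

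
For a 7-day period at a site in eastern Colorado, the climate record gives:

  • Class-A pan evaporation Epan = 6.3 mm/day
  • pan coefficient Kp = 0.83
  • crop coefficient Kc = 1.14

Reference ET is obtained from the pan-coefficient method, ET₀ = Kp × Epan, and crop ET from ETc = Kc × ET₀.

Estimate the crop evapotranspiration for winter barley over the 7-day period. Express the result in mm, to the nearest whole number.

42 mm

ET₀ = 0.83 × 6.3 = 5.2290 mm/d
ETc = Kc × ET₀ = 1.14 × 5.2290 = 5.9611 mm/d
Over 7 days: 5.9611 × 7 = 41.728 mm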